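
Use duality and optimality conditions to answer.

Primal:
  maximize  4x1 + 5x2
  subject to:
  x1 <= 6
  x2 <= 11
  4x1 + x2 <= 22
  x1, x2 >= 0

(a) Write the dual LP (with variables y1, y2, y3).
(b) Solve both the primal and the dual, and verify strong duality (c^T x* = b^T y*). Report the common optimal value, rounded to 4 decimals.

The standard primal-dual pair for 'max c^T x s.t. A x <= b, x >= 0' is:
  Dual:  min b^T y  s.t.  A^T y >= c,  y >= 0.

So the dual LP is:
  minimize  6y1 + 11y2 + 22y3
  subject to:
    y1 + 4y3 >= 4
    y2 + y3 >= 5
    y1, y2, y3 >= 0

Solving the primal: x* = (2.75, 11).
  primal value c^T x* = 66.
Solving the dual: y* = (0, 4, 1).
  dual value b^T y* = 66.
Strong duality: c^T x* = b^T y*. Confirmed.

66


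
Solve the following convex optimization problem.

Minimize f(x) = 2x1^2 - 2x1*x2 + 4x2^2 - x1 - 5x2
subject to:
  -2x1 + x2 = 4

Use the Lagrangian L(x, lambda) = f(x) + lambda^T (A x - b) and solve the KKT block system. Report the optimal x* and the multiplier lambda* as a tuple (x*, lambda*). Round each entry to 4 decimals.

Form the Lagrangian:
  L(x, lambda) = (1/2) x^T Q x + c^T x + lambda^T (A x - b)
Stationarity (grad_x L = 0): Q x + c + A^T lambda = 0.
Primal feasibility: A x = b.

This gives the KKT block system:
  [ Q   A^T ] [ x     ]   [-c ]
  [ A    0  ] [ lambda ] = [ b ]

Solving the linear system:
  x*      = (-1.6071, 0.7857)
  lambda* = (-4.5)
  f(x*)   = 7.8393

x* = (-1.6071, 0.7857), lambda* = (-4.5)


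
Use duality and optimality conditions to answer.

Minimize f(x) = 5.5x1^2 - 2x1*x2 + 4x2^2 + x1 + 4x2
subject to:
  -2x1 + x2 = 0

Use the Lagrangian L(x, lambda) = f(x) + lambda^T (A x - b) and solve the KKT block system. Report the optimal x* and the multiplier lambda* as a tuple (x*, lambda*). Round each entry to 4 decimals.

Form the Lagrangian:
  L(x, lambda) = (1/2) x^T Q x + c^T x + lambda^T (A x - b)
Stationarity (grad_x L = 0): Q x + c + A^T lambda = 0.
Primal feasibility: A x = b.

This gives the KKT block system:
  [ Q   A^T ] [ x     ]   [-c ]
  [ A    0  ] [ lambda ] = [ b ]

Solving the linear system:
  x*      = (-0.2571, -0.5143)
  lambda* = (-0.4)
  f(x*)   = -1.1571

x* = (-0.2571, -0.5143), lambda* = (-0.4)


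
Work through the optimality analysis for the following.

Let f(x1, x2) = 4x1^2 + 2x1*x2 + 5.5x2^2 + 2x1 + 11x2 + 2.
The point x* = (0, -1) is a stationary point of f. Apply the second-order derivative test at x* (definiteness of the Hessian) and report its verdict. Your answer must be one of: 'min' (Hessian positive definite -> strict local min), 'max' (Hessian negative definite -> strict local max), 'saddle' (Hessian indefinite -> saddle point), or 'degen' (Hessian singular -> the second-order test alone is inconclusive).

Compute the Hessian H = grad^2 f:
  H = [[8, 2], [2, 11]]
Verify stationarity: grad f(x*) = H x* + g = (0, 0).
Eigenvalues of H: 7, 12.
Both eigenvalues > 0, so H is positive definite -> x* is a strict local min.

min


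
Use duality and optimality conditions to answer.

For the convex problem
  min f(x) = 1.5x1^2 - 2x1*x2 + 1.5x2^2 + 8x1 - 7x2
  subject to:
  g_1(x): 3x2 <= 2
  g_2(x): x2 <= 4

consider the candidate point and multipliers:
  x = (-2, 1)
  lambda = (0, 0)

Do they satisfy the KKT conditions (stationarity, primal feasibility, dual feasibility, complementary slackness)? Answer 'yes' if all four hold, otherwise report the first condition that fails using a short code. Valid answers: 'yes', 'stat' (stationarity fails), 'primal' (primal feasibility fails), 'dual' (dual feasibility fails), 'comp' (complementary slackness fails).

Gradient of f: grad f(x) = Q x + c = (0, 0)
Constraint values g_i(x) = a_i^T x - b_i:
  g_1((-2, 1)) = 1
  g_2((-2, 1)) = -3
Stationarity residual: grad f(x) + sum_i lambda_i a_i = (0, 0)
  -> stationarity OK
Primal feasibility (all g_i <= 0): FAILS
Dual feasibility (all lambda_i >= 0): OK
Complementary slackness (lambda_i * g_i(x) = 0 for all i): OK

Verdict: the first failing condition is primal_feasibility -> primal.

primal


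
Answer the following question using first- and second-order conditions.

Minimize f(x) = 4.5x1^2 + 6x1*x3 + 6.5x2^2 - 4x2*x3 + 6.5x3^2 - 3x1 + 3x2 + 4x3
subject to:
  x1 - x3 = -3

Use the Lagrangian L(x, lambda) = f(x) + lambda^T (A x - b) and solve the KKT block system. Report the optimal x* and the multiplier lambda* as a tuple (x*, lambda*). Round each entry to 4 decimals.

Form the Lagrangian:
  L(x, lambda) = (1/2) x^T Q x + c^T x + lambda^T (A x - b)
Stationarity (grad_x L = 0): Q x + c + A^T lambda = 0.
Primal feasibility: A x = b.

This gives the KKT block system:
  [ Q   A^T ] [ x     ]   [-c ]
  [ A    0  ] [ lambda ] = [ b ]

Solving the linear system:
  x*      = (-1.6854, 0.1737, 1.3146)
  lambda* = (10.2817)
  f(x*)   = 20.8404

x* = (-1.6854, 0.1737, 1.3146), lambda* = (10.2817)


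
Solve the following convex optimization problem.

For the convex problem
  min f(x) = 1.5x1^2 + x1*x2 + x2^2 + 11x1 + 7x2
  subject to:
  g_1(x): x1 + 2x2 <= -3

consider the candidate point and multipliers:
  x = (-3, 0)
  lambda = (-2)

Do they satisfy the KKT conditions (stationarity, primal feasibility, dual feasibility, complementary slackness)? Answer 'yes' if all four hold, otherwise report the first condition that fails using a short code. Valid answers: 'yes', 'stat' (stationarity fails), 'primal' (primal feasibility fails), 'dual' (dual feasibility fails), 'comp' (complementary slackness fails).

Gradient of f: grad f(x) = Q x + c = (2, 4)
Constraint values g_i(x) = a_i^T x - b_i:
  g_1((-3, 0)) = 0
Stationarity residual: grad f(x) + sum_i lambda_i a_i = (0, 0)
  -> stationarity OK
Primal feasibility (all g_i <= 0): OK
Dual feasibility (all lambda_i >= 0): FAILS
Complementary slackness (lambda_i * g_i(x) = 0 for all i): OK

Verdict: the first failing condition is dual_feasibility -> dual.

dual


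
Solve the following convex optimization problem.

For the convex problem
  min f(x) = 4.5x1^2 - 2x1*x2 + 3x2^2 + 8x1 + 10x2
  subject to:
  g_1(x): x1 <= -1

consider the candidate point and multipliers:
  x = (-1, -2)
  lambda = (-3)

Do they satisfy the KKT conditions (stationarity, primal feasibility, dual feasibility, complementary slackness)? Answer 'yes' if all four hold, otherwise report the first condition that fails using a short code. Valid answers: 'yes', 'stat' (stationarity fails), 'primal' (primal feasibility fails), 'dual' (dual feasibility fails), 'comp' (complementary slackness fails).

Gradient of f: grad f(x) = Q x + c = (3, 0)
Constraint values g_i(x) = a_i^T x - b_i:
  g_1((-1, -2)) = 0
Stationarity residual: grad f(x) + sum_i lambda_i a_i = (0, 0)
  -> stationarity OK
Primal feasibility (all g_i <= 0): OK
Dual feasibility (all lambda_i >= 0): FAILS
Complementary slackness (lambda_i * g_i(x) = 0 for all i): OK

Verdict: the first failing condition is dual_feasibility -> dual.

dual


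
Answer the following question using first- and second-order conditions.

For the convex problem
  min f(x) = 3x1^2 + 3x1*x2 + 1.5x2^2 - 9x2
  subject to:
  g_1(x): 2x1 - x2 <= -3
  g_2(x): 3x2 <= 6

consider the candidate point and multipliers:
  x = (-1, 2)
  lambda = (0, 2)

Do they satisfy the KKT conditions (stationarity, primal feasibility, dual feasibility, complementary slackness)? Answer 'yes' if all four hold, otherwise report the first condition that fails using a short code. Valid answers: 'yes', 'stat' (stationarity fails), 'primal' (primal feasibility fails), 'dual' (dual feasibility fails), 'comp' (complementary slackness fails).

Gradient of f: grad f(x) = Q x + c = (0, -6)
Constraint values g_i(x) = a_i^T x - b_i:
  g_1((-1, 2)) = -1
  g_2((-1, 2)) = 0
Stationarity residual: grad f(x) + sum_i lambda_i a_i = (0, 0)
  -> stationarity OK
Primal feasibility (all g_i <= 0): OK
Dual feasibility (all lambda_i >= 0): OK
Complementary slackness (lambda_i * g_i(x) = 0 for all i): OK

Verdict: yes, KKT holds.

yes


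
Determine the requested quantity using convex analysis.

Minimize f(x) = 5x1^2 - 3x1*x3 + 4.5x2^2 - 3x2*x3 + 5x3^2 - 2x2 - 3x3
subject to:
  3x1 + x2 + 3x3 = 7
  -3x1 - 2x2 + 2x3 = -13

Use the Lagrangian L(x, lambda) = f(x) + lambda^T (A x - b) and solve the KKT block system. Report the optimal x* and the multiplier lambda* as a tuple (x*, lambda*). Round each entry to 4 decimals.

Form the Lagrangian:
  L(x, lambda) = (1/2) x^T Q x + c^T x + lambda^T (A x - b)
Stationarity (grad_x L = 0): Q x + c + A^T lambda = 0.
Primal feasibility: A x = b.

This gives the KKT block system:
  [ Q   A^T ] [ x     ]   [-c ]
  [ A    0  ] [ lambda ] = [ b ]

Solving the linear system:
  x*      = (2.4249, 2.0784, -0.7843)
  lambda* = (1.3237, 10.1909)
  f(x*)   = 60.7064

x* = (2.4249, 2.0784, -0.7843), lambda* = (1.3237, 10.1909)


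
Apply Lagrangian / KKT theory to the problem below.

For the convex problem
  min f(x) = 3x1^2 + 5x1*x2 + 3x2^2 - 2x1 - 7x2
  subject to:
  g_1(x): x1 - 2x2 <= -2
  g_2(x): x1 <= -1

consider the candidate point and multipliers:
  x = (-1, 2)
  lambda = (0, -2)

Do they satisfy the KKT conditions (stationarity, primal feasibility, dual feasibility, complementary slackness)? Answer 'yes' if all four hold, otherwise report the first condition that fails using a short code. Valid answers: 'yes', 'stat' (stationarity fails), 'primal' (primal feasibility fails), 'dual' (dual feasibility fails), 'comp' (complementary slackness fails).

Gradient of f: grad f(x) = Q x + c = (2, 0)
Constraint values g_i(x) = a_i^T x - b_i:
  g_1((-1, 2)) = -3
  g_2((-1, 2)) = 0
Stationarity residual: grad f(x) + sum_i lambda_i a_i = (0, 0)
  -> stationarity OK
Primal feasibility (all g_i <= 0): OK
Dual feasibility (all lambda_i >= 0): FAILS
Complementary slackness (lambda_i * g_i(x) = 0 for all i): OK

Verdict: the first failing condition is dual_feasibility -> dual.

dual


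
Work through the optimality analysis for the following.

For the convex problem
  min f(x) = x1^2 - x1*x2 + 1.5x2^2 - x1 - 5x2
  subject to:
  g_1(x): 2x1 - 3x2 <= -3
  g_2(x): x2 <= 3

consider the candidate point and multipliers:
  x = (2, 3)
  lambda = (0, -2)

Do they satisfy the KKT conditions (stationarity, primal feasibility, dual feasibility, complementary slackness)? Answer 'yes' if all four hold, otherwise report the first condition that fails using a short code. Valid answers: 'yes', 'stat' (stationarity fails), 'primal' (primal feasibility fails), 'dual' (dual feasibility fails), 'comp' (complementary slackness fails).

Gradient of f: grad f(x) = Q x + c = (0, 2)
Constraint values g_i(x) = a_i^T x - b_i:
  g_1((2, 3)) = -2
  g_2((2, 3)) = 0
Stationarity residual: grad f(x) + sum_i lambda_i a_i = (0, 0)
  -> stationarity OK
Primal feasibility (all g_i <= 0): OK
Dual feasibility (all lambda_i >= 0): FAILS
Complementary slackness (lambda_i * g_i(x) = 0 for all i): OK

Verdict: the first failing condition is dual_feasibility -> dual.

dual


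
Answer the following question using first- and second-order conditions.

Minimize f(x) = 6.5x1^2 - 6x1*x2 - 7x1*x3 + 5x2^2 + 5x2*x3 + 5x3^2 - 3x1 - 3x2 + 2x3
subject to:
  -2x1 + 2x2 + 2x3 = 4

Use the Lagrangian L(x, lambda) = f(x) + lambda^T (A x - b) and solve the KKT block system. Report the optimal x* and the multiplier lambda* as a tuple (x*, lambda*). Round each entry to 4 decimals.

Form the Lagrangian:
  L(x, lambda) = (1/2) x^T Q x + c^T x + lambda^T (A x - b)
Stationarity (grad_x L = 0): Q x + c + A^T lambda = 0.
Primal feasibility: A x = b.

This gives the KKT block system:
  [ Q   A^T ] [ x     ]   [-c ]
  [ A    0  ] [ lambda ] = [ b ]

Solving the linear system:
  x*      = (0.1351, 1.5541, 0.5811)
  lambda* = (-7.3176)
  f(x*)   = 12.6824

x* = (0.1351, 1.5541, 0.5811), lambda* = (-7.3176)


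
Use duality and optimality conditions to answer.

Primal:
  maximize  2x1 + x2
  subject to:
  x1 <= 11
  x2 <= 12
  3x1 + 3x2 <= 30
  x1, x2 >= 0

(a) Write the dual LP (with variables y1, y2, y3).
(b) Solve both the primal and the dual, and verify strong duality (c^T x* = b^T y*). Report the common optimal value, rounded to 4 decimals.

The standard primal-dual pair for 'max c^T x s.t. A x <= b, x >= 0' is:
  Dual:  min b^T y  s.t.  A^T y >= c,  y >= 0.

So the dual LP is:
  minimize  11y1 + 12y2 + 30y3
  subject to:
    y1 + 3y3 >= 2
    y2 + 3y3 >= 1
    y1, y2, y3 >= 0

Solving the primal: x* = (10, 0).
  primal value c^T x* = 20.
Solving the dual: y* = (0, 0, 0.6667).
  dual value b^T y* = 20.
Strong duality: c^T x* = b^T y*. Confirmed.

20


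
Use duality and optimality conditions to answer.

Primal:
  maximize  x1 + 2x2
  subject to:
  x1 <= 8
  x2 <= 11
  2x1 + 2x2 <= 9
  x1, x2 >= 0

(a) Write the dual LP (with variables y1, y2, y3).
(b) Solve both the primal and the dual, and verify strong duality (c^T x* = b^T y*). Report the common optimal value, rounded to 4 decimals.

The standard primal-dual pair for 'max c^T x s.t. A x <= b, x >= 0' is:
  Dual:  min b^T y  s.t.  A^T y >= c,  y >= 0.

So the dual LP is:
  minimize  8y1 + 11y2 + 9y3
  subject to:
    y1 + 2y3 >= 1
    y2 + 2y3 >= 2
    y1, y2, y3 >= 0

Solving the primal: x* = (0, 4.5).
  primal value c^T x* = 9.
Solving the dual: y* = (0, 0, 1).
  dual value b^T y* = 9.
Strong duality: c^T x* = b^T y*. Confirmed.

9


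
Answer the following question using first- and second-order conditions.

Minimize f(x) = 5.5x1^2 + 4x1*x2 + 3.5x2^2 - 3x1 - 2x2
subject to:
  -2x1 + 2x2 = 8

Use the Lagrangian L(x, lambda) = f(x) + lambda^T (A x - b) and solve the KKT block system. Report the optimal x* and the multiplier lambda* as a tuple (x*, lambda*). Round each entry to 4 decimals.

Form the Lagrangian:
  L(x, lambda) = (1/2) x^T Q x + c^T x + lambda^T (A x - b)
Stationarity (grad_x L = 0): Q x + c + A^T lambda = 0.
Primal feasibility: A x = b.

This gives the KKT block system:
  [ Q   A^T ] [ x     ]   [-c ]
  [ A    0  ] [ lambda ] = [ b ]

Solving the linear system:
  x*      = (-1.5, 2.5)
  lambda* = (-4.75)
  f(x*)   = 18.75

x* = (-1.5, 2.5), lambda* = (-4.75)


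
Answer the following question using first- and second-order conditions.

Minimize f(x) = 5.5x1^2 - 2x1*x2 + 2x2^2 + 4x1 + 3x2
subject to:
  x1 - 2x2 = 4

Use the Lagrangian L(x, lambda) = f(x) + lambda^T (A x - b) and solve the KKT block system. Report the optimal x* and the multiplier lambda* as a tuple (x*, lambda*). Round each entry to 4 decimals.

Form the Lagrangian:
  L(x, lambda) = (1/2) x^T Q x + c^T x + lambda^T (A x - b)
Stationarity (grad_x L = 0): Q x + c + A^T lambda = 0.
Primal feasibility: A x = b.

This gives the KKT block system:
  [ Q   A^T ] [ x     ]   [-c ]
  [ A    0  ] [ lambda ] = [ b ]

Solving the linear system:
  x*      = (-0.55, -2.275)
  lambda* = (-2.5)
  f(x*)   = 0.4875

x* = (-0.55, -2.275), lambda* = (-2.5)


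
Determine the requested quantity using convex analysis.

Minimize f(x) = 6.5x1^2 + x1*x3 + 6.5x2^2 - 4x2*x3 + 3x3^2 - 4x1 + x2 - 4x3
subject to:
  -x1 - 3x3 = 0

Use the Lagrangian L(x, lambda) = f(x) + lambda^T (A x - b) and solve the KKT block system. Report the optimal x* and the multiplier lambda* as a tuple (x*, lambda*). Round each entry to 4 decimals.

Form the Lagrangian:
  L(x, lambda) = (1/2) x^T Q x + c^T x + lambda^T (A x - b)
Stationarity (grad_x L = 0): Q x + c + A^T lambda = 0.
Primal feasibility: A x = b.

This gives the KKT block system:
  [ Q   A^T ] [ x     ]   [-c ]
  [ A    0  ] [ lambda ] = [ b ]

Solving the linear system:
  x*      = (0.2153, -0.099, -0.0718)
  lambda* = (-1.2731)
  f(x*)   = -0.3365

x* = (0.2153, -0.099, -0.0718), lambda* = (-1.2731)


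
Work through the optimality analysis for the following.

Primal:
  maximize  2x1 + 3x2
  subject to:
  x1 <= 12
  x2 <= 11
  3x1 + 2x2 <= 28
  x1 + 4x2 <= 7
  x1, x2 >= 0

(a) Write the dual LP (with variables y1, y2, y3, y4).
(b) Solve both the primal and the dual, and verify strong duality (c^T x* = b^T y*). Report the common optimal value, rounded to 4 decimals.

The standard primal-dual pair for 'max c^T x s.t. A x <= b, x >= 0' is:
  Dual:  min b^T y  s.t.  A^T y >= c,  y >= 0.

So the dual LP is:
  minimize  12y1 + 11y2 + 28y3 + 7y4
  subject to:
    y1 + 3y3 + y4 >= 2
    y2 + 2y3 + 4y4 >= 3
    y1, y2, y3, y4 >= 0

Solving the primal: x* = (7, 0).
  primal value c^T x* = 14.
Solving the dual: y* = (0, 0, 0, 2).
  dual value b^T y* = 14.
Strong duality: c^T x* = b^T y*. Confirmed.

14


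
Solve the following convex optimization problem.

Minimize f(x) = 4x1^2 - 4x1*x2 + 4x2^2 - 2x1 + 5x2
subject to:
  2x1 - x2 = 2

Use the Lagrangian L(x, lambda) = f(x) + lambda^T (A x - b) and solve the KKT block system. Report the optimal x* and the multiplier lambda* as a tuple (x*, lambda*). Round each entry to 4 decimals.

Form the Lagrangian:
  L(x, lambda) = (1/2) x^T Q x + c^T x + lambda^T (A x - b)
Stationarity (grad_x L = 0): Q x + c + A^T lambda = 0.
Primal feasibility: A x = b.

This gives the KKT block system:
  [ Q   A^T ] [ x     ]   [-c ]
  [ A    0  ] [ lambda ] = [ b ]

Solving the linear system:
  x*      = (0.6667, -0.6667)
  lambda* = (-3)
  f(x*)   = 0.6667

x* = (0.6667, -0.6667), lambda* = (-3)


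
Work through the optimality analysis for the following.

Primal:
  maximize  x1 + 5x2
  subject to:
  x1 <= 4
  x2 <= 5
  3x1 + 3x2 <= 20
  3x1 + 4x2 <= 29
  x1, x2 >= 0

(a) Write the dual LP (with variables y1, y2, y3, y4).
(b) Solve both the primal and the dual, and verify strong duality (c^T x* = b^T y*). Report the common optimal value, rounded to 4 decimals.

The standard primal-dual pair for 'max c^T x s.t. A x <= b, x >= 0' is:
  Dual:  min b^T y  s.t.  A^T y >= c,  y >= 0.

So the dual LP is:
  minimize  4y1 + 5y2 + 20y3 + 29y4
  subject to:
    y1 + 3y3 + 3y4 >= 1
    y2 + 3y3 + 4y4 >= 5
    y1, y2, y3, y4 >= 0

Solving the primal: x* = (1.6667, 5).
  primal value c^T x* = 26.6667.
Solving the dual: y* = (0, 4, 0.3333, 0).
  dual value b^T y* = 26.6667.
Strong duality: c^T x* = b^T y*. Confirmed.

26.6667


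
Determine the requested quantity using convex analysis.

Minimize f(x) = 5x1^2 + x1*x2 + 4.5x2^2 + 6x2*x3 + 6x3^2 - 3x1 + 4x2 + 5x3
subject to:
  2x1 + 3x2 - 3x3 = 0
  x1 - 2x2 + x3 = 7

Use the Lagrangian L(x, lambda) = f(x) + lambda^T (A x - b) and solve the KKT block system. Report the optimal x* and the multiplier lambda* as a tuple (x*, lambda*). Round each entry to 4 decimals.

Form the Lagrangian:
  L(x, lambda) = (1/2) x^T Q x + c^T x + lambda^T (A x - b)
Stationarity (grad_x L = 0): Q x + c + A^T lambda = 0.
Primal feasibility: A x = b.

This gives the KKT block system:
  [ Q   A^T ] [ x     ]   [-c ]
  [ A    0  ] [ lambda ] = [ b ]

Solving the linear system:
  x*      = (3.0643, -1.8928, 0.15)
  lambda* = (-6.0613, -13.6275)
  f(x*)   = 39.6892

x* = (3.0643, -1.8928, 0.15), lambda* = (-6.0613, -13.6275)


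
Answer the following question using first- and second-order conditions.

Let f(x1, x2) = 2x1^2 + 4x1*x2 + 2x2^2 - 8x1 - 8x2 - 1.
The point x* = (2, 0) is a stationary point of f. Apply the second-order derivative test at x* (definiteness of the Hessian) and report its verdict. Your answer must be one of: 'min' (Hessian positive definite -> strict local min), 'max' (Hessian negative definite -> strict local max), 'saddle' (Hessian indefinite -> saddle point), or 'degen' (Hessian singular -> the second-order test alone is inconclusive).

Compute the Hessian H = grad^2 f:
  H = [[4, 4], [4, 4]]
Verify stationarity: grad f(x*) = H x* + g = (0, 0).
Eigenvalues of H: 0, 8.
H has a zero eigenvalue (singular; positive semidefinite but not definite), so H is neither positive definite, negative definite, nor indefinite. The second-order test alone is inconclusive -> degen.
(Indeed, f is constant along the null direction of H through x*, so x* is not a strict local extremum.)

degen


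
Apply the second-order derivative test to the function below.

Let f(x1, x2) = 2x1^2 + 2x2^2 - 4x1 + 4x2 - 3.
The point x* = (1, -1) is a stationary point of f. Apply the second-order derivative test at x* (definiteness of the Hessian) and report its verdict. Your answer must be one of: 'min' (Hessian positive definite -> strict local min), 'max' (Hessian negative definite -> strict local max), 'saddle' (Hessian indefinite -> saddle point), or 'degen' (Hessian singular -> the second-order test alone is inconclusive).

Compute the Hessian H = grad^2 f:
  H = [[4, 0], [0, 4]]
Verify stationarity: grad f(x*) = H x* + g = (0, 0).
Eigenvalues of H: 4, 4.
Both eigenvalues > 0, so H is positive definite -> x* is a strict local min.

min


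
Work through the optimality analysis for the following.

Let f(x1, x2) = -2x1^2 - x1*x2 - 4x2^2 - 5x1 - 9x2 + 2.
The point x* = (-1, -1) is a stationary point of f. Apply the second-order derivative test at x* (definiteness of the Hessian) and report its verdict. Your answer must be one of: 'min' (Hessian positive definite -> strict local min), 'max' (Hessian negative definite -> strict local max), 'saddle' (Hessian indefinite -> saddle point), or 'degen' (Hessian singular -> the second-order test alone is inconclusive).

Compute the Hessian H = grad^2 f:
  H = [[-4, -1], [-1, -8]]
Verify stationarity: grad f(x*) = H x* + g = (0, 0).
Eigenvalues of H: -8.2361, -3.7639.
Both eigenvalues < 0, so H is negative definite -> x* is a strict local max.

max


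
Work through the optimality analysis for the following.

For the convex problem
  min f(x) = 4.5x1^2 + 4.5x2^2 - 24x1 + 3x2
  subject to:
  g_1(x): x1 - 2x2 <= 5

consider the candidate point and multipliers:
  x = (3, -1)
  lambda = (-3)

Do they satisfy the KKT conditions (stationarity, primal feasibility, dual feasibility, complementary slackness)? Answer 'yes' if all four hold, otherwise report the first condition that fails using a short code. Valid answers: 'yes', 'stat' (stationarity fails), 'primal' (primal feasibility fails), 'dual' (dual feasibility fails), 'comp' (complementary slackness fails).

Gradient of f: grad f(x) = Q x + c = (3, -6)
Constraint values g_i(x) = a_i^T x - b_i:
  g_1((3, -1)) = 0
Stationarity residual: grad f(x) + sum_i lambda_i a_i = (0, 0)
  -> stationarity OK
Primal feasibility (all g_i <= 0): OK
Dual feasibility (all lambda_i >= 0): FAILS
Complementary slackness (lambda_i * g_i(x) = 0 for all i): OK

Verdict: the first failing condition is dual_feasibility -> dual.

dual


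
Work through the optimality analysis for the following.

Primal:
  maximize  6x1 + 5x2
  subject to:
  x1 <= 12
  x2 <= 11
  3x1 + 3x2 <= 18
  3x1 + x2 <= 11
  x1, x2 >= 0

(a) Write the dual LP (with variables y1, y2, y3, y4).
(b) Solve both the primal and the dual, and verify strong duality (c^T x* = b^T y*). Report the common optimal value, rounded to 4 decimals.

The standard primal-dual pair for 'max c^T x s.t. A x <= b, x >= 0' is:
  Dual:  min b^T y  s.t.  A^T y >= c,  y >= 0.

So the dual LP is:
  minimize  12y1 + 11y2 + 18y3 + 11y4
  subject to:
    y1 + 3y3 + 3y4 >= 6
    y2 + 3y3 + y4 >= 5
    y1, y2, y3, y4 >= 0

Solving the primal: x* = (2.5, 3.5).
  primal value c^T x* = 32.5.
Solving the dual: y* = (0, 0, 1.5, 0.5).
  dual value b^T y* = 32.5.
Strong duality: c^T x* = b^T y*. Confirmed.

32.5


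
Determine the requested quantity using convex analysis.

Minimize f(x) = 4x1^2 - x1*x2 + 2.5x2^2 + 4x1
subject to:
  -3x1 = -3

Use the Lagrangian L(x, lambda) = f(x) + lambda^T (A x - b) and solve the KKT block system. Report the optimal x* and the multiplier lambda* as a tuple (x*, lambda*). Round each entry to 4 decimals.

Form the Lagrangian:
  L(x, lambda) = (1/2) x^T Q x + c^T x + lambda^T (A x - b)
Stationarity (grad_x L = 0): Q x + c + A^T lambda = 0.
Primal feasibility: A x = b.

This gives the KKT block system:
  [ Q   A^T ] [ x     ]   [-c ]
  [ A    0  ] [ lambda ] = [ b ]

Solving the linear system:
  x*      = (1, 0.2)
  lambda* = (3.9333)
  f(x*)   = 7.9

x* = (1, 0.2), lambda* = (3.9333)


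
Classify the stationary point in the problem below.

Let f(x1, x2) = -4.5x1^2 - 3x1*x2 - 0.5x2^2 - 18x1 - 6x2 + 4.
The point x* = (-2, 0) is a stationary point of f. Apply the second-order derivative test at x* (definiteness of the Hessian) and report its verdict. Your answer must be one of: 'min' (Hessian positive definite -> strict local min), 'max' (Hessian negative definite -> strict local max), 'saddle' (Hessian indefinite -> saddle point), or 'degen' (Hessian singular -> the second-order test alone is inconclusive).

Compute the Hessian H = grad^2 f:
  H = [[-9, -3], [-3, -1]]
Verify stationarity: grad f(x*) = H x* + g = (0, 0).
Eigenvalues of H: -10, 0.
H has a zero eigenvalue (singular; negative semidefinite but not definite), so H is neither positive definite, negative definite, nor indefinite. The second-order test alone is inconclusive -> degen.
(Indeed, f is constant along the null direction of H through x*, so x* is not a strict local extremum.)

degen


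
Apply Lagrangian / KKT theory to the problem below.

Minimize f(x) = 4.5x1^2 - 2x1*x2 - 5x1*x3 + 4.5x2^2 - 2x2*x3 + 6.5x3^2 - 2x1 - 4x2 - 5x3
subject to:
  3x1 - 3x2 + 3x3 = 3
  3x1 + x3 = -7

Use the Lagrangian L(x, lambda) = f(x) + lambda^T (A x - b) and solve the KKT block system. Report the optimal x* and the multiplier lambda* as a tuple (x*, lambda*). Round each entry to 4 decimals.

Form the Lagrangian:
  L(x, lambda) = (1/2) x^T Q x + c^T x + lambda^T (A x - b)
Stationarity (grad_x L = 0): Q x + c + A^T lambda = 0.
Primal feasibility: A x = b.

This gives the KKT block system:
  [ Q   A^T ] [ x     ]   [-c ]
  [ A    0  ] [ lambda ] = [ b ]

Solving the linear system:
  x*      = (-2.3466, -3.3068, 0.0398)
  lambda* = (-9.7159, 15.2841)
  f(x*)   = 76.929

x* = (-2.3466, -3.3068, 0.0398), lambda* = (-9.7159, 15.2841)


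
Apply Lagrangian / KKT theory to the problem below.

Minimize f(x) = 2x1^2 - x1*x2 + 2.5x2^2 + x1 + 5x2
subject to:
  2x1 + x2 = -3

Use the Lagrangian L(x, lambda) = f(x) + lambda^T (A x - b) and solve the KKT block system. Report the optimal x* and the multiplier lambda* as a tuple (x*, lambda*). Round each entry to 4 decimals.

Form the Lagrangian:
  L(x, lambda) = (1/2) x^T Q x + c^T x + lambda^T (A x - b)
Stationarity (grad_x L = 0): Q x + c + A^T lambda = 0.
Primal feasibility: A x = b.

This gives the KKT block system:
  [ Q   A^T ] [ x     ]   [-c ]
  [ A    0  ] [ lambda ] = [ b ]

Solving the linear system:
  x*      = (-0.8571, -1.2857)
  lambda* = (0.5714)
  f(x*)   = -2.7857

x* = (-0.8571, -1.2857), lambda* = (0.5714)


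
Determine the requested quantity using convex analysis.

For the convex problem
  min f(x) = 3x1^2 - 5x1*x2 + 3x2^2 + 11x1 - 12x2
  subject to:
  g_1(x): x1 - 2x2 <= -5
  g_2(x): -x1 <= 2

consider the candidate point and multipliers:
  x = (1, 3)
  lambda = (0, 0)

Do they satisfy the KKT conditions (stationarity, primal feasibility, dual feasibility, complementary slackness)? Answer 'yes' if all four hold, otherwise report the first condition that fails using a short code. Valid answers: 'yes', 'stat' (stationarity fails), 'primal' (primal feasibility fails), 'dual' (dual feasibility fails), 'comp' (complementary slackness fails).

Gradient of f: grad f(x) = Q x + c = (2, 1)
Constraint values g_i(x) = a_i^T x - b_i:
  g_1((1, 3)) = 0
  g_2((1, 3)) = -3
Stationarity residual: grad f(x) + sum_i lambda_i a_i = (2, 1)
  -> stationarity FAILS
Primal feasibility (all g_i <= 0): OK
Dual feasibility (all lambda_i >= 0): OK
Complementary slackness (lambda_i * g_i(x) = 0 for all i): OK

Verdict: the first failing condition is stationarity -> stat.

stat


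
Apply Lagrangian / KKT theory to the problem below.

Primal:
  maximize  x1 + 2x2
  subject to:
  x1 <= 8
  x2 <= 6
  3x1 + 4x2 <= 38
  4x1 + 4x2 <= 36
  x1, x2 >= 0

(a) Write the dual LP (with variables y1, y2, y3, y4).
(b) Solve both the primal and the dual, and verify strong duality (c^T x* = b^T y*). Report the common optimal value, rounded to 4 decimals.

The standard primal-dual pair for 'max c^T x s.t. A x <= b, x >= 0' is:
  Dual:  min b^T y  s.t.  A^T y >= c,  y >= 0.

So the dual LP is:
  minimize  8y1 + 6y2 + 38y3 + 36y4
  subject to:
    y1 + 3y3 + 4y4 >= 1
    y2 + 4y3 + 4y4 >= 2
    y1, y2, y3, y4 >= 0

Solving the primal: x* = (3, 6).
  primal value c^T x* = 15.
Solving the dual: y* = (0, 1, 0, 0.25).
  dual value b^T y* = 15.
Strong duality: c^T x* = b^T y*. Confirmed.

15


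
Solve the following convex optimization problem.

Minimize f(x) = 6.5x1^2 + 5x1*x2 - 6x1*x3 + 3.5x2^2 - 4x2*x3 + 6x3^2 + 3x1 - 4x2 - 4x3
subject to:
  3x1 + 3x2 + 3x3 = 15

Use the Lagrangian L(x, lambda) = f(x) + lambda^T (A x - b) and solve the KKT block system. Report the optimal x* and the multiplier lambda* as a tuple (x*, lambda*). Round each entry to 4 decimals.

Form the Lagrangian:
  L(x, lambda) = (1/2) x^T Q x + c^T x + lambda^T (A x - b)
Stationarity (grad_x L = 0): Q x + c + A^T lambda = 0.
Primal feasibility: A x = b.

This gives the KKT block system:
  [ Q   A^T ] [ x     ]   [-c ]
  [ A    0  ] [ lambda ] = [ b ]

Solving the linear system:
  x*      = (0.3, 2.663, 2.037)
  lambda* = (-2.6642)
  f(x*)   = 11.0315

x* = (0.3, 2.663, 2.037), lambda* = (-2.6642)


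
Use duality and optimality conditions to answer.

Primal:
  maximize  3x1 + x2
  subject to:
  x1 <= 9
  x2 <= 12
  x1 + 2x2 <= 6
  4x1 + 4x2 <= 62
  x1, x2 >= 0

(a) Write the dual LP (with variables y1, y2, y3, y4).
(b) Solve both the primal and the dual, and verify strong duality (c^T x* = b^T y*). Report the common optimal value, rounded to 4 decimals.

The standard primal-dual pair for 'max c^T x s.t. A x <= b, x >= 0' is:
  Dual:  min b^T y  s.t.  A^T y >= c,  y >= 0.

So the dual LP is:
  minimize  9y1 + 12y2 + 6y3 + 62y4
  subject to:
    y1 + y3 + 4y4 >= 3
    y2 + 2y3 + 4y4 >= 1
    y1, y2, y3, y4 >= 0

Solving the primal: x* = (6, 0).
  primal value c^T x* = 18.
Solving the dual: y* = (0, 0, 3, 0).
  dual value b^T y* = 18.
Strong duality: c^T x* = b^T y*. Confirmed.

18


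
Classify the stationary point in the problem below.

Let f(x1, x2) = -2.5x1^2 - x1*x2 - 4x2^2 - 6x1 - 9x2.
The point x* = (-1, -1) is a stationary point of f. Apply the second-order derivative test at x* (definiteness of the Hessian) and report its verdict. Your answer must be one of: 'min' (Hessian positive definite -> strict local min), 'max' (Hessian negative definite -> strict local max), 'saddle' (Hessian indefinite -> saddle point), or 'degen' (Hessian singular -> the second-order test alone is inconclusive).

Compute the Hessian H = grad^2 f:
  H = [[-5, -1], [-1, -8]]
Verify stationarity: grad f(x*) = H x* + g = (0, 0).
Eigenvalues of H: -8.3028, -4.6972.
Both eigenvalues < 0, so H is negative definite -> x* is a strict local max.

max


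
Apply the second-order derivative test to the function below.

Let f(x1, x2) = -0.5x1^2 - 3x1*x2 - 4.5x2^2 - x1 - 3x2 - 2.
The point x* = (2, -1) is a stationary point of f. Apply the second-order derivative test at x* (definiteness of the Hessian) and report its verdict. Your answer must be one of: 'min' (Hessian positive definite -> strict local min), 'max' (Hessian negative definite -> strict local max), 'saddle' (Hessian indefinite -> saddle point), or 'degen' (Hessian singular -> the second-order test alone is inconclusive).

Compute the Hessian H = grad^2 f:
  H = [[-1, -3], [-3, -9]]
Verify stationarity: grad f(x*) = H x* + g = (0, 0).
Eigenvalues of H: -10, 0.
H has a zero eigenvalue (singular; negative semidefinite but not definite), so H is neither positive definite, negative definite, nor indefinite. The second-order test alone is inconclusive -> degen.
(Indeed, f is constant along the null direction of H through x*, so x* is not a strict local extremum.)

degen


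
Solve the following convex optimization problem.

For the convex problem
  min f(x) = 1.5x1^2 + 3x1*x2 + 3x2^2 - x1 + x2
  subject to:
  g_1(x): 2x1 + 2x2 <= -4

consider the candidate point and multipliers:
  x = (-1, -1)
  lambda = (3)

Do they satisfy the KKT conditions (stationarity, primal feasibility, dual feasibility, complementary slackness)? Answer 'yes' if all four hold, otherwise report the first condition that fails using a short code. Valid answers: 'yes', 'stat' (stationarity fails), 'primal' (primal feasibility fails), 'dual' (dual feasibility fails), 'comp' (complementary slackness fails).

Gradient of f: grad f(x) = Q x + c = (-7, -8)
Constraint values g_i(x) = a_i^T x - b_i:
  g_1((-1, -1)) = 0
Stationarity residual: grad f(x) + sum_i lambda_i a_i = (-1, -2)
  -> stationarity FAILS
Primal feasibility (all g_i <= 0): OK
Dual feasibility (all lambda_i >= 0): OK
Complementary slackness (lambda_i * g_i(x) = 0 for all i): OK

Verdict: the first failing condition is stationarity -> stat.

stat


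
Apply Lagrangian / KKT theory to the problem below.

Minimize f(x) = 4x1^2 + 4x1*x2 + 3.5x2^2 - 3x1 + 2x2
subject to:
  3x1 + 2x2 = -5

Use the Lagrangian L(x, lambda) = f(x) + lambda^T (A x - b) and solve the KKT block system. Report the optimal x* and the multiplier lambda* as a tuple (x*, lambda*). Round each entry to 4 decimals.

Form the Lagrangian:
  L(x, lambda) = (1/2) x^T Q x + c^T x + lambda^T (A x - b)
Stationarity (grad_x L = 0): Q x + c + A^T lambda = 0.
Primal feasibility: A x = b.

This gives the KKT block system:
  [ Q   A^T ] [ x     ]   [-c ]
  [ A    0  ] [ lambda ] = [ b ]

Solving the linear system:
  x*      = (-0.8723, -1.1915)
  lambda* = (4.9149)
  f(x*)   = 12.4043

x* = (-0.8723, -1.1915), lambda* = (4.9149)


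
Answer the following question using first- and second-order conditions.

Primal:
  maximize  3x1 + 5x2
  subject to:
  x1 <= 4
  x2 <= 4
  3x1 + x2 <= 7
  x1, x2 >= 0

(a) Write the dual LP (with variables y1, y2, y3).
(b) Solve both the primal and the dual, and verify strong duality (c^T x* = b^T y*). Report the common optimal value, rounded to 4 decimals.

The standard primal-dual pair for 'max c^T x s.t. A x <= b, x >= 0' is:
  Dual:  min b^T y  s.t.  A^T y >= c,  y >= 0.

So the dual LP is:
  minimize  4y1 + 4y2 + 7y3
  subject to:
    y1 + 3y3 >= 3
    y2 + y3 >= 5
    y1, y2, y3 >= 0

Solving the primal: x* = (1, 4).
  primal value c^T x* = 23.
Solving the dual: y* = (0, 4, 1).
  dual value b^T y* = 23.
Strong duality: c^T x* = b^T y*. Confirmed.

23


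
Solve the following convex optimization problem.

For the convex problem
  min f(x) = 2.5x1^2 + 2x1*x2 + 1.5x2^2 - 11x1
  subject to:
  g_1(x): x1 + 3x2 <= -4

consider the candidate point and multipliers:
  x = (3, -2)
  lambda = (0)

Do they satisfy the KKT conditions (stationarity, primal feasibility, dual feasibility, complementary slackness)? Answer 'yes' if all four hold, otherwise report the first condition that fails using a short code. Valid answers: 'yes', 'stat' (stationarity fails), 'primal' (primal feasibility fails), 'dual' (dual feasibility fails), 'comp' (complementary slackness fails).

Gradient of f: grad f(x) = Q x + c = (0, 0)
Constraint values g_i(x) = a_i^T x - b_i:
  g_1((3, -2)) = 1
Stationarity residual: grad f(x) + sum_i lambda_i a_i = (0, 0)
  -> stationarity OK
Primal feasibility (all g_i <= 0): FAILS
Dual feasibility (all lambda_i >= 0): OK
Complementary slackness (lambda_i * g_i(x) = 0 for all i): OK

Verdict: the first failing condition is primal_feasibility -> primal.

primal


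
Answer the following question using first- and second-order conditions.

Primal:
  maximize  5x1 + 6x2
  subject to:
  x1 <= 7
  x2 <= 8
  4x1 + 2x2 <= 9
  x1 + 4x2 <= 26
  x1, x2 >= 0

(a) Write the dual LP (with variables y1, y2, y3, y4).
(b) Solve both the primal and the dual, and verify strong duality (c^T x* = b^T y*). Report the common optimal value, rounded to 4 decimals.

The standard primal-dual pair for 'max c^T x s.t. A x <= b, x >= 0' is:
  Dual:  min b^T y  s.t.  A^T y >= c,  y >= 0.

So the dual LP is:
  minimize  7y1 + 8y2 + 9y3 + 26y4
  subject to:
    y1 + 4y3 + y4 >= 5
    y2 + 2y3 + 4y4 >= 6
    y1, y2, y3, y4 >= 0

Solving the primal: x* = (0, 4.5).
  primal value c^T x* = 27.
Solving the dual: y* = (0, 0, 3, 0).
  dual value b^T y* = 27.
Strong duality: c^T x* = b^T y*. Confirmed.

27


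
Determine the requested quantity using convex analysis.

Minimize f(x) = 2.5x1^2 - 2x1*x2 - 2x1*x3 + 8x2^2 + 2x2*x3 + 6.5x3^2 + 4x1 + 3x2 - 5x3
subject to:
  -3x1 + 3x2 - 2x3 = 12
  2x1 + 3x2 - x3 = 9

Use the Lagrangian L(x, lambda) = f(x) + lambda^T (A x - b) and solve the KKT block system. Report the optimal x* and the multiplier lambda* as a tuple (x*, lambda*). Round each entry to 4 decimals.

Form the Lagrangian:
  L(x, lambda) = (1/2) x^T Q x + c^T x + lambda^T (A x - b)
Stationarity (grad_x L = 0): Q x + c + A^T lambda = 0.
Primal feasibility: A x = b.

This gives the KKT block system:
  [ Q   A^T ] [ x     ]   [-c ]
  [ A    0  ] [ lambda ] = [ b ]

Solving the linear system:
  x*      = (-0.2805, 2.6546, -1.5973)
  lambda* = (-5.6154, -8.6645)
  f(x*)   = 80.0966

x* = (-0.2805, 2.6546, -1.5973), lambda* = (-5.6154, -8.6645)


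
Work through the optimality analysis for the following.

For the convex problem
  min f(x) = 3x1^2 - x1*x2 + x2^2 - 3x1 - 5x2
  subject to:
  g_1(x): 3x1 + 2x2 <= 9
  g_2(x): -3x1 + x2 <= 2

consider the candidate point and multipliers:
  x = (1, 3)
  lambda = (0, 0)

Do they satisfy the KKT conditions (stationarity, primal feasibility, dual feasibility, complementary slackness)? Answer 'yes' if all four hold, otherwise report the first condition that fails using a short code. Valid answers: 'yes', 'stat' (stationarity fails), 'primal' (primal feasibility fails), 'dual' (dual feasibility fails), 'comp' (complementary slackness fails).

Gradient of f: grad f(x) = Q x + c = (0, 0)
Constraint values g_i(x) = a_i^T x - b_i:
  g_1((1, 3)) = 0
  g_2((1, 3)) = -2
Stationarity residual: grad f(x) + sum_i lambda_i a_i = (0, 0)
  -> stationarity OK
Primal feasibility (all g_i <= 0): OK
Dual feasibility (all lambda_i >= 0): OK
Complementary slackness (lambda_i * g_i(x) = 0 for all i): OK

Verdict: yes, KKT holds.

yes


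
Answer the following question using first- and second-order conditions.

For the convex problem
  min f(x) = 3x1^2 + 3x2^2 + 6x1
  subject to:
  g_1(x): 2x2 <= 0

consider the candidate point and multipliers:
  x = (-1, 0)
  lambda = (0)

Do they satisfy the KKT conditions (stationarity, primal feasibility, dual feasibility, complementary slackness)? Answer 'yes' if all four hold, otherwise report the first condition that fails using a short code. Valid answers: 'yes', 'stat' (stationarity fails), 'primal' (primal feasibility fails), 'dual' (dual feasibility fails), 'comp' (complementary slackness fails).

Gradient of f: grad f(x) = Q x + c = (0, 0)
Constraint values g_i(x) = a_i^T x - b_i:
  g_1((-1, 0)) = 0
Stationarity residual: grad f(x) + sum_i lambda_i a_i = (0, 0)
  -> stationarity OK
Primal feasibility (all g_i <= 0): OK
Dual feasibility (all lambda_i >= 0): OK
Complementary slackness (lambda_i * g_i(x) = 0 for all i): OK

Verdict: yes, KKT holds.

yes


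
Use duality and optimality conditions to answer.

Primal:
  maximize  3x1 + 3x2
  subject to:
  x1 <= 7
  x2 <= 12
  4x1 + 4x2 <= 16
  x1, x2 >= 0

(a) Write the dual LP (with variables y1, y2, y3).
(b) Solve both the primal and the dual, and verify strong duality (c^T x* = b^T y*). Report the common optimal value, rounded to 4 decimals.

The standard primal-dual pair for 'max c^T x s.t. A x <= b, x >= 0' is:
  Dual:  min b^T y  s.t.  A^T y >= c,  y >= 0.

So the dual LP is:
  minimize  7y1 + 12y2 + 16y3
  subject to:
    y1 + 4y3 >= 3
    y2 + 4y3 >= 3
    y1, y2, y3 >= 0

Solving the primal: x* = (4, 0).
  primal value c^T x* = 12.
Solving the dual: y* = (0, 0, 0.75).
  dual value b^T y* = 12.
Strong duality: c^T x* = b^T y*. Confirmed.

12


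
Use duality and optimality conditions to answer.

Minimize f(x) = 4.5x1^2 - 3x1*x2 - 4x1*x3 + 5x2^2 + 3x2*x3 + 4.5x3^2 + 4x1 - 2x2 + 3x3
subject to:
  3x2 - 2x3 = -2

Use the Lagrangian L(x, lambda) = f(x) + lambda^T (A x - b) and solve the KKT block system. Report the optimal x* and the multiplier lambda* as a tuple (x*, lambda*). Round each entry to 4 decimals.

Form the Lagrangian:
  L(x, lambda) = (1/2) x^T Q x + c^T x + lambda^T (A x - b)
Stationarity (grad_x L = 0): Q x + c + A^T lambda = 0.
Primal feasibility: A x = b.

This gives the KKT block system:
  [ Q   A^T ] [ x     ]   [-c ]
  [ A    0  ] [ lambda ] = [ b ]

Solving the linear system:
  x*      = (-0.6281, -0.6281, 0.0579)
  lambda* = (2.0744)
  f(x*)   = 1.5331

x* = (-0.6281, -0.6281, 0.0579), lambda* = (2.0744)
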